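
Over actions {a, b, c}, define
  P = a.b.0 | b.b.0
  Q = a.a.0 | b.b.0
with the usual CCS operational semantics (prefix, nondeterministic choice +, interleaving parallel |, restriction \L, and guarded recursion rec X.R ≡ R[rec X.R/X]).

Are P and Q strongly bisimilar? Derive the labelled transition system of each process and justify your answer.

P's transition system — 9 states:
  p0 = a.b.0 | b.b.0 :: -a-> p1, -b-> p2
  p1 = b.0 | b.b.0 :: -b-> p3, -b-> p4
  p2 = a.b.0 | b.0 :: -a-> p4, -b-> p5
  p3 = 0 | b.b.0 :: -b-> p6
  p4 = b.0 | b.0 :: -b-> p6, -b-> p7
  p5 = a.b.0 | 0 :: -a-> p7
  p6 = 0 | b.0 :: -b-> p8
  p7 = b.0 | 0 :: -b-> p8
  p8 = 0 | 0 :: stopped
Q's transition system — 9 states:
  q0 = a.a.0 | b.b.0 :: -a-> q1, -b-> q2
  q1 = a.0 | b.b.0 :: -a-> q3, -b-> q4
  q2 = a.a.0 | b.0 :: -a-> q4, -b-> q5
  q3 = 0 | b.b.0 :: -b-> q6
  q4 = a.0 | b.0 :: -a-> q6, -b-> q7
  q5 = a.a.0 | 0 :: -a-> q7
  q6 = 0 | b.0 :: -b-> q8
  q7 = a.0 | 0 :: -a-> q8
  q8 = 0 | 0 :: stopped
Bisimilarity quotient blocks:
  B0 = {p0}
  B1 = {p2}
  B2 = {p3, p4, q3}
  B3 = {p6, p7, q6}
  B4 = {p8, q8}
  B5 = {p5}
  B6 = {p1}
  B7 = {q0}
  B8 = {q2}
  B9 = {q4}
  B10 = {q7}
  B11 = {q5}
  B12 = {q1}
p0 ∈ B0, q0 ∈ B7 → different blocks

P ≁ Q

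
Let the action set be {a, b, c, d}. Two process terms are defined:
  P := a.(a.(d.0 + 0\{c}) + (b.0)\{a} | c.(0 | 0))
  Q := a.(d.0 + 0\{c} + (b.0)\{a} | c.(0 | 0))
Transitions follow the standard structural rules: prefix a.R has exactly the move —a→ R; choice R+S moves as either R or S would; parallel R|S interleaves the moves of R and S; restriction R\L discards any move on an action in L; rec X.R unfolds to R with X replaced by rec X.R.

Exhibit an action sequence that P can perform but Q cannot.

aa

Reachable graph of P (7 states):
  p0 = a.(a.(d.0 + 0\{c}) + (b.0)\{a} | c.(0 | 0)) has moves =a=> p1
  p1 = a.(d.0 + 0\{c}) + (b.0)\{a} | c.(0 | 0) has moves =a=> p2, =b=> p3, =c=> p4
  p2 = d.0 + 0\{c} has moves =d=> p5
  p3 = 0\{a} | c.(0 | 0) has moves =c=> p6
  p4 = (b.0)\{a} | (0 | 0) has moves =b=> p6
  p5 = 0 has moves ·
  p6 = 0\{a} | (0 | 0) has moves ·
Reachable graph of Q (6 states):
  q0 = a.(d.0 + 0\{c} + (b.0)\{a} | c.(0 | 0)) has moves =a=> q1
  q1 = d.0 + 0\{c} + (b.0)\{a} | c.(0 | 0) has moves =b=> q2, =c=> q3, =d=> q4
  q2 = 0\{a} | c.(0 | 0) has moves =c=> q5
  q3 = (b.0)\{a} | (0 | 0) has moves =b=> q5
  q4 = 0 has moves ·
  q5 = 0\{a} | (0 | 0) has moves ·
Executing aa from P (initial set {p0}):
  step 1 (a): {p1}
  step 2 (a): {p2}
  ✓ P
Executing aa from Q (initial set {q0}):
  step 1 (a): {q1}
  step 2 (a): ∅ (Q stuck)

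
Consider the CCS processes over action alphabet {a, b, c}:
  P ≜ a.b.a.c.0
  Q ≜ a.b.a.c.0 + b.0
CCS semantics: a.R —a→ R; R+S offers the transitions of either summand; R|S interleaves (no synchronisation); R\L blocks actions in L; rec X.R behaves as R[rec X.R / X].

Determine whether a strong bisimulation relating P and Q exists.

P's transition system — 5 states:
  u0 = a.b.a.c.0 → ··a··> u1
  u1 = b.a.c.0 → ··b··> u2
  u2 = a.c.0 → ··a··> u3
  u3 = c.0 → ··c··> u4
  u4 = 0 → stopped
Q's transition system — 5 states:
  v0 = a.b.a.c.0 + b.0 → ··a··> v1, ··b··> v2
  v1 = b.a.c.0 → ··b··> v3
  v2 = 0 → stopped
  v3 = a.c.0 → ··a··> v4
  v4 = c.0 → ··c··> v2
Bisimilarity quotient blocks:
  B0 = {u0}
  B1 = {u1, v1}
  B2 = {u2, v3}
  B3 = {u3, v4}
  B4 = {u4, v2}
  B5 = {v0}
u0 ∈ B0, v0 ∈ B5 → different blocks

not bisimilar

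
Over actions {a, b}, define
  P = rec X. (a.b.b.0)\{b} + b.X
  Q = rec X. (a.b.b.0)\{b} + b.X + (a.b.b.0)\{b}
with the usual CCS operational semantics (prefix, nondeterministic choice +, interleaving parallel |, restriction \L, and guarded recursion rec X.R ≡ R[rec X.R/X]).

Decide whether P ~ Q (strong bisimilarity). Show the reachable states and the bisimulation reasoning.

P ~ Q

P's transition system — 2 states:
  u0 = rec X. (a.b.b.0)\{b} + b.X has moves —a→ u1, —b→ u0
  u1 = (b.b.0)\{b} has moves deadlocked
Q's transition system — 2 states:
  v0 = rec X. (a.b.b.0)\{b} + b.X + (a.b.b.0)\{b} has moves —a→ v1, —b→ v0
  v1 = (b.b.0)\{b} has moves deadlocked
Partition-refinement fixed point:
  B0 = {u0, v0}
  B1 = {u1, v1}
u0 ∈ B0, v0 ∈ B0 → same block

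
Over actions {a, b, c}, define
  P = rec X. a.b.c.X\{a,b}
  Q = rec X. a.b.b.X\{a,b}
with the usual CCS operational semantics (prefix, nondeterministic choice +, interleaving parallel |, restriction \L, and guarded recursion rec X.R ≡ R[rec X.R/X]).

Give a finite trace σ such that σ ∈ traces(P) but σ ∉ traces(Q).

abc

LTS(P): 4 reachable states
  u0 = rec X. a.b.c.X\{a,b} :: -a-> u1
  u1 = b.c.(rec X. a.b.c.X\{a,b})\{a,b} :: -b-> u2
  u2 = c.(rec X. a.b.c.X\{a,b})\{a,b} :: -c-> u3
  u3 = (rec X. a.b.c.X\{a,b})\{a,b} :: stopped
LTS(Q): 4 reachable states
  v0 = rec X. a.b.b.X\{a,b} :: -a-> v1
  v1 = b.b.(rec X. a.b.b.X\{a,b})\{a,b} :: -b-> v2
  v2 = b.(rec X. a.b.b.X\{a,b})\{a,b} :: -b-> v3
  v3 = (rec X. a.b.b.X\{a,b})\{a,b} :: stopped
Executing abc from P (initial set {u0}):
  after a @ step 1: {u1}
  after b @ step 2: {u2}
  after c @ step 3: {u3}
  — P admits the full trace.
Executing abc from Q (initial set {v0}):
  after a @ step 1: {v1}
  after b @ step 2: {v2}
  after c @ step 3: no successor for Q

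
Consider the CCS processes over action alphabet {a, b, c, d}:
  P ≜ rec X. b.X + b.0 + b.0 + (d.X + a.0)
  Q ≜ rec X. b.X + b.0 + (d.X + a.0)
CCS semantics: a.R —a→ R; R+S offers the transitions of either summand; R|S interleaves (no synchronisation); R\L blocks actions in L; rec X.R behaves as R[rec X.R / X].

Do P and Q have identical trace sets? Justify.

LTS(P): 2 reachable states
  m0 = rec X. b.X + b.0 + b.0 + (d.X + a.0) | -a-> m1, -b-> m0, -b-> m1, -d-> m0
  m1 = 0 | stopped
LTS(Q): 2 reachable states
  n0 = rec X. b.X + b.0 + (d.X + a.0) | -a-> n1, -b-> n0, -b-> n1, -d-> n0
  n1 = 0 | stopped
Partition-refinement fixed point:
  B0 = {m0, n0}
  B1 = {m1, n1}
m0 ∈ B0, n0 ∈ B0 → same block
Bisimilar ⇒ trace-equivalent.

YES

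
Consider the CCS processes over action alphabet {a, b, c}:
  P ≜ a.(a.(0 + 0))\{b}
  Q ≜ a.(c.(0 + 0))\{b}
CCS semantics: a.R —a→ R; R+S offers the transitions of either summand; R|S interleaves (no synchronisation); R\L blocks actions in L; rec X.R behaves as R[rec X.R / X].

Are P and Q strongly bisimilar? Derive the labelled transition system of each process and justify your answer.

Reachable graph of P (3 states):
  u0 = a.(a.(0 + 0))\{b} ⊢ =a=> u1
  u1 = (a.(0 + 0))\{b} ⊢ =a=> u2
  u2 = (0 + 0)\{b} ⊢ ·
Reachable graph of Q (3 states):
  v0 = a.(c.(0 + 0))\{b} ⊢ =a=> v1
  v1 = (c.(0 + 0))\{b} ⊢ =c=> v2
  v2 = (0 + 0)\{b} ⊢ ·
Bisimilarity quotient blocks:
  B0 = {u0}
  B1 = {u1}
  B2 = {u2, v2}
  B3 = {v0}
  B4 = {v1}
u0 ∈ B0, v0 ∈ B3 → different blocks

not bisimilar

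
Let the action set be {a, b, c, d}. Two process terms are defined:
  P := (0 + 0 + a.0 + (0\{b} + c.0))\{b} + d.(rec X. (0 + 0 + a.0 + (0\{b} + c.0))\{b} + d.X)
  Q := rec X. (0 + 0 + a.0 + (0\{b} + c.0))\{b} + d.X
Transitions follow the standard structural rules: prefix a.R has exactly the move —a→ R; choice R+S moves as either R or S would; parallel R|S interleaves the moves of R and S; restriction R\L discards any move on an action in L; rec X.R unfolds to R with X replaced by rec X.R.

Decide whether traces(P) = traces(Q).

traces(P) = traces(Q)

Reachable graph of P (3 states):
  s0 = (0 + 0 + a.0 + (0\{b} + c.0))\{b} + d.(rec X. (0 + 0 + a.0 + (0\{b} + c.0))\{b} + d.X) has moves --a--▸ s1, --c--▸ s1, --d--▸ s2
  s1 = 0\{b} has moves (no moves)
  s2 = rec X. (0 + 0 + a.0 + (0\{b} + c.0))\{b} + d.X has moves --a--▸ s1, --c--▸ s1, --d--▸ s2
Reachable graph of Q (2 states):
  t0 = rec X. (0 + 0 + a.0 + (0\{b} + c.0))\{b} + d.X has moves --a--▸ t1, --c--▸ t1, --d--▸ t0
  t1 = 0\{b} has moves (no moves)
Partition-refinement fixed point:
  B0 = {s0, s2, t0}
  B1 = {s1, t1}
s0 ∈ B0, t0 ∈ B0 → same block
Bisimilar ⇒ trace-equivalent.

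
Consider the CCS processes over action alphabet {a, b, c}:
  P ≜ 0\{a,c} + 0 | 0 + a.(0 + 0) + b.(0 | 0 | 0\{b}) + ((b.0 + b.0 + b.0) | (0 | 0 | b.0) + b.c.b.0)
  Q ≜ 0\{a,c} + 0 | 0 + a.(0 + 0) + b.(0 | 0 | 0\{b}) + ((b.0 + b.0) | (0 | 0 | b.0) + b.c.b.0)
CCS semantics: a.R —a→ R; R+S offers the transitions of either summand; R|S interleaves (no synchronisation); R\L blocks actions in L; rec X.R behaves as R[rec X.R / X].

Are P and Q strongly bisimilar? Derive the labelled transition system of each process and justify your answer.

Reachable graph of P (9 states):
  p0 = 0\{a,c} + 0 | 0 + a.(0 + 0) + b.(0 | 0 | 0\{b}) + ((b.0 + b.0 + b.0) | (0 | 0 | b.0) + b.c.b.0) → -a-> p1, -b-> p2, -b-> p3, -b-> p4, -b-> p5
  p1 = 0 + 0 → ·
  p2 = (b.0 + b.0 + b.0) | (0 | 0 | 0) → -b-> p6
  p3 = 0 | (0 | 0 | b.0) → -b-> p6
  p4 = 0 | 0 | 0\{b} → ·
  p5 = c.b.0 → -c-> p7
  p6 = 0 | (0 | 0 | 0) → ·
  p7 = b.0 → -b-> p8
  p8 = 0 → ·
Reachable graph of Q (9 states):
  q0 = 0\{a,c} + 0 | 0 + a.(0 + 0) + b.(0 | 0 | 0\{b}) + ((b.0 + b.0) | (0 | 0 | b.0) + b.c.b.0) → -a-> q1, -b-> q2, -b-> q3, -b-> q4, -b-> q5
  q1 = 0 + 0 → ·
  q2 = (b.0 + b.0) | (0 | 0 | 0) → -b-> q6
  q3 = 0 | (0 | 0 | b.0) → -b-> q6
  q4 = 0 | 0 | 0\{b} → ·
  q5 = c.b.0 → -c-> q7
  q6 = 0 | (0 | 0 | 0) → ·
  q7 = b.0 → -b-> q8
  q8 = 0 → ·
Partition-refinement fixed point:
  B0 = {p0, q0}
  B1 = {p1, p4, p6, p8, q1, q4, q6, q8}
  B2 = {p2, p3, p7, q2, q3, q7}
  B3 = {p5, q5}
p0 ∈ B0, q0 ∈ B0 → same block

YES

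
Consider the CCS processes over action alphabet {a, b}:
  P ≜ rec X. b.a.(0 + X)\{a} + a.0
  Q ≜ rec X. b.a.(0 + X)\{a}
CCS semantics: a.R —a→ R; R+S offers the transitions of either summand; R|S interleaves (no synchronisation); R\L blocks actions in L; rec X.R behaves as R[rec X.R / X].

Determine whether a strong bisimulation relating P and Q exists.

LTS(P): 5 reachable states
  s0 = rec X. b.a.(0 + X)\{a} + a.0 ⊢ --a--▸ s1, --b--▸ s2
  s1 = 0 ⊢ ∅
  s2 = a.(0 + (rec X. b.a.(0 + X)\{a} + a.0))\{a} ⊢ --a--▸ s3
  s3 = (0 + (rec X. b.a.(0 + X)\{a} + a.0))\{a} ⊢ --b--▸ s4
  s4 = (a.(0 + (rec X. b.a.(0 + X)\{a} + a.0))\{a})\{a} ⊢ ∅
LTS(Q): 4 reachable states
  t0 = rec X. b.a.(0 + X)\{a} ⊢ --b--▸ t1
  t1 = a.(0 + (rec X. b.a.(0 + X)\{a}))\{a} ⊢ --a--▸ t2
  t2 = (0 + (rec X. b.a.(0 + X)\{a}))\{a} ⊢ --b--▸ t3
  t3 = (a.(0 + (rec X. b.a.(0 + X)\{a}))\{a})\{a} ⊢ ∅
Bisimilarity quotient blocks:
  B0 = {s0}
  B1 = {s1, s4, t3}
  B2 = {s2, t1}
  B3 = {s3, t2}
  B4 = {t0}
s0 ∈ B0, t0 ∈ B4 → different blocks

NO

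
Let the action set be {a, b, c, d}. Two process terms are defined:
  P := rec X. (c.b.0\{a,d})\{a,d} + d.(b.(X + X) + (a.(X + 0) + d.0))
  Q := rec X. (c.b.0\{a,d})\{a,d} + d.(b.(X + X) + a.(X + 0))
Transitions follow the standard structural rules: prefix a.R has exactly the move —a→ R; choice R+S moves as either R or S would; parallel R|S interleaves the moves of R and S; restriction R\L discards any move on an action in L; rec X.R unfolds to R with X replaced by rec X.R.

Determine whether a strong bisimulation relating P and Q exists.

Reachable graph of P (7 states):
  m0 = rec X. (c.b.0\{a,d})\{a,d} + d.(b.(X + X) + (a.(X + 0) + d.0)) :: =c=> m1, =d=> m2
  m1 = (b.0\{a,d})\{a,d} :: =b=> m3
  m2 = b.((rec X. (c.b.0\{a,d})\{a,d} + d.(b.(X + X) + (a.(X + 0) + d.0))) + (rec X. (c.b.0\{a,d})\{a,d} + d.(b.(X + X) + (a.(X + 0) + d.0)))) + (a.((rec X. (c.b.0\{a,d})\{a,d} + d.(b.(X + X) + (a.(X + 0) + d.0))) + 0) + d.0) :: =a=> m4, =b=> m5, =d=> m6
  m3 = 0\{a,d}\{a,d} :: ·
  m4 = (rec X. (c.b.0\{a,d})\{a,d} + d.(b.(X + X) + (a.(X + 0) + d.0))) + 0 :: =c=> m1, =d=> m2
  m5 = (rec X. (c.b.0\{a,d})\{a,d} + d.(b.(X + X) + (a.(X + 0) + d.0))) + (rec X. (c.b.0\{a,d})\{a,d} + d.(b.(X + X) + (a.(X + 0) + d.0))) :: =c=> m1, =d=> m2
  m6 = 0 :: ·
Reachable graph of Q (6 states):
  n0 = rec X. (c.b.0\{a,d})\{a,d} + d.(b.(X + X) + a.(X + 0)) :: =c=> n1, =d=> n2
  n1 = (b.0\{a,d})\{a,d} :: =b=> n3
  n2 = b.((rec X. (c.b.0\{a,d})\{a,d} + d.(b.(X + X) + a.(X + 0))) + (rec X. (c.b.0\{a,d})\{a,d} + d.(b.(X + X) + a.(X + 0)))) + a.((rec X. (c.b.0\{a,d})\{a,d} + d.(b.(X + X) + a.(X + 0))) + 0) :: =a=> n4, =b=> n5
  n3 = 0\{a,d}\{a,d} :: ·
  n4 = (rec X. (c.b.0\{a,d})\{a,d} + d.(b.(X + X) + a.(X + 0))) + 0 :: =c=> n1, =d=> n2
  n5 = (rec X. (c.b.0\{a,d})\{a,d} + d.(b.(X + X) + a.(X + 0))) + (rec X. (c.b.0\{a,d})\{a,d} + d.(b.(X + X) + a.(X + 0))) :: =c=> n1, =d=> n2
Coarsest stable partition (strong bisimilarity classes):
  B0 = {m0, m4, m5}
  B1 = {m2}
  B2 = {m1, n1}
  B3 = {m3, m6, n3}
  B4 = {n0, n4, n5}
  B5 = {n2}
m0 ∈ B0, n0 ∈ B4 → different blocks

P ≁ Q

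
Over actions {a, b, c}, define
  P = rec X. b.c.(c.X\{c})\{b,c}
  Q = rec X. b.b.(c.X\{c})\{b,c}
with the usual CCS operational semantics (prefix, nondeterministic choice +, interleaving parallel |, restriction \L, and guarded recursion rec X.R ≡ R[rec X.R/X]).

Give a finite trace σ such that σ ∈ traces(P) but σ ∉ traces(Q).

bc

P's transition system — 3 states:
  m0 = rec X. b.c.(c.X\{c})\{b,c} ⊢ --b--▸ m1
  m1 = c.(c.(rec X. b.c.(c.X\{c})\{b,c})\{c})\{b,c} ⊢ --c--▸ m2
  m2 = (c.(rec X. b.c.(c.X\{c})\{b,c})\{c})\{b,c} ⊢ (no moves)
Q's transition system — 3 states:
  n0 = rec X. b.b.(c.X\{c})\{b,c} ⊢ --b--▸ n1
  n1 = b.(c.(rec X. b.b.(c.X\{c})\{b,c})\{c})\{b,c} ⊢ --b--▸ n2
  n2 = (c.(rec X. b.b.(c.X\{c})\{b,c})\{c})\{b,c} ⊢ (no moves)
Trace ⟨bc⟩ through P, begin at {m0}:
  after b @ step 1: {m1}
  after c @ step 2: {m2}
  P completes σ.
Trace ⟨bc⟩ through Q, begin at {n0}:
  after b @ step 1: {n1}
  after c @ step 2: ∅  — Q cannot continue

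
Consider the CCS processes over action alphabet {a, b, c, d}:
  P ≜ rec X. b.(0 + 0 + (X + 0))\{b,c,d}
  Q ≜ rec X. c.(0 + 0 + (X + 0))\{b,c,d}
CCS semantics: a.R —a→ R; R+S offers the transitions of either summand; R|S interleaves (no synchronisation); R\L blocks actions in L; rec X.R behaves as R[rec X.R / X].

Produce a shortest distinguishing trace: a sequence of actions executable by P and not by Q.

P's transition system — 2 states:
  p0 = rec X. b.(0 + 0 + (X + 0))\{b,c,d} :: --b--▸ p1
  p1 = (0 + 0 + ((rec X. b.(0 + 0 + (X + 0))\{b,c,d}) + 0))\{b,c,d} :: ·
Q's transition system — 2 states:
  q0 = rec X. c.(0 + 0 + (X + 0))\{b,c,d} :: --c--▸ q1
  q1 = (0 + 0 + ((rec X. c.(0 + 0 + (X + 0))\{b,c,d}) + 0))\{b,c,d} :: ·
Executing b from P (initial set {p0}):
  [1] b ⇒ {p1}
  — P admits the full trace.
Executing b from Q (initial set {q0}):
  [1] b ⇒ ∅ (Q stuck)

b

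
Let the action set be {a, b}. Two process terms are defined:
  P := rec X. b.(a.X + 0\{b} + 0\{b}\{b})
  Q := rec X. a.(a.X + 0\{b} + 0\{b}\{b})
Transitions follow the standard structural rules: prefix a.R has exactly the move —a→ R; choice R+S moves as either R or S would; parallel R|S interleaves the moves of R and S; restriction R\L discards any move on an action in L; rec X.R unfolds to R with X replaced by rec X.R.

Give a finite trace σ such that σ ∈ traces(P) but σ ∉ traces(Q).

b

Reachable graph of P (2 states):
  u0 = rec X. b.(a.X + 0\{b} + 0\{b}\{b}) has moves -b-> u1
  u1 = a.(rec X. b.(a.X + 0\{b} + 0\{b}\{b})) + 0\{b} + 0\{b}\{b} has moves -a-> u0
Reachable graph of Q (2 states):
  v0 = rec X. a.(a.X + 0\{b} + 0\{b}\{b}) has moves -a-> v1
  v1 = a.(rec X. a.(a.X + 0\{b} + 0\{b}\{b})) + 0\{b} + 0\{b}\{b} has moves -a-> v0
Executing b from P (initial set {u0}):
  after b @ step 1: {u1}
  P completes σ.
Executing b from Q (initial set {v0}):
  after b @ step 1: no successor for Q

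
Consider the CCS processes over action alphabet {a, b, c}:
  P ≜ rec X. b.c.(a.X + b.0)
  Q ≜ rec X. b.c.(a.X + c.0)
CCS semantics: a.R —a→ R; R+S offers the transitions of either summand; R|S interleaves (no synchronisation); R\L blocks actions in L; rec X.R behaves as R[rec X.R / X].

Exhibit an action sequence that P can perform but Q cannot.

bcb

P's transition system — 4 states:
  s0 = rec X. b.c.(a.X + b.0) | -b-> s1
  s1 = c.(a.(rec X. b.c.(a.X + b.0)) + b.0) | -c-> s2
  s2 = a.(rec X. b.c.(a.X + b.0)) + b.0 | -a-> s0, -b-> s3
  s3 = 0 | ·
Q's transition system — 4 states:
  t0 = rec X. b.c.(a.X + c.0) | -b-> t1
  t1 = c.(a.(rec X. b.c.(a.X + c.0)) + c.0) | -c-> t2
  t2 = a.(rec X. b.c.(a.X + c.0)) + c.0 | -a-> t0, -c-> t3
  t3 = 0 | ·
Trace ⟨bcb⟩ through P, begin at {s0}:
  [1] b ⇒ {s1}
  [2] c ⇒ {s2}
  [3] b ⇒ {s3}
  P completes σ.
Trace ⟨bcb⟩ through Q, begin at {t0}:
  [1] b ⇒ {t1}
  [2] c ⇒ {t2}
  [3] b ⇒ no successor for Q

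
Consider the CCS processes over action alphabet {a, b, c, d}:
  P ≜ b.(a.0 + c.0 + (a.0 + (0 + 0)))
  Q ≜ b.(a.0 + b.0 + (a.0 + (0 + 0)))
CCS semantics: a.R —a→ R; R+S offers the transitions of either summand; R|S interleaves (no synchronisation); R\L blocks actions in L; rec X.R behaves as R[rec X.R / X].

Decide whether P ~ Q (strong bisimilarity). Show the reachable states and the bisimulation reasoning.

Reachable graph of P (3 states):
  m0 = b.(a.0 + c.0 + (a.0 + (0 + 0))) ⊢ -b-> m1
  m1 = a.0 + c.0 + (a.0 + (0 + 0)) ⊢ -a-> m2, -c-> m2
  m2 = 0 ⊢ ·
Reachable graph of Q (3 states):
  n0 = b.(a.0 + b.0 + (a.0 + (0 + 0))) ⊢ -b-> n1
  n1 = a.0 + b.0 + (a.0 + (0 + 0)) ⊢ -a-> n2, -b-> n2
  n2 = 0 ⊢ ·
Coarsest stable partition (strong bisimilarity classes):
  B0 = {m0}
  B1 = {m1}
  B2 = {m2, n2}
  B3 = {n0}
  B4 = {n1}
m0 ∈ B0, n0 ∈ B3 → different blocks

not bisimilar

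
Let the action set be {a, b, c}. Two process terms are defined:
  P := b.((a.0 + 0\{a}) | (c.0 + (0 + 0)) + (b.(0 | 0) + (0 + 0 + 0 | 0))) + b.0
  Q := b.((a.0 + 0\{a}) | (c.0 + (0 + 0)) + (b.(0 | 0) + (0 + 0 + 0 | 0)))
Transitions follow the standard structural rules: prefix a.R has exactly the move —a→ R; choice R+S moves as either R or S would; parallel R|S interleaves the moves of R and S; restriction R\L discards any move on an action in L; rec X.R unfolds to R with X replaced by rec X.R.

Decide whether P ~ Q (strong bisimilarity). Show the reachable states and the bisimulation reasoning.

P's transition system — 6 states:
  p0 = b.((a.0 + 0\{a}) | (c.0 + (0 + 0)) + (b.(0 | 0) + (0 + 0 + 0 | 0))) + b.0 | —b→ p1, —b→ p2
  p1 = (a.0 + 0\{a}) | (c.0 + (0 + 0)) + (b.(0 | 0) + (0 + 0 + 0 | 0)) | —a→ p3, —b→ p4, —c→ p5
  p2 = 0 | stopped
  p3 = 0 | (c.0 + (0 + 0)) | —c→ p4
  p4 = 0 | 0 | stopped
  p5 = (a.0 + 0\{a}) | 0 | —a→ p4
Q's transition system — 5 states:
  q0 = b.((a.0 + 0\{a}) | (c.0 + (0 + 0)) + (b.(0 | 0) + (0 + 0 + 0 | 0))) | —b→ q1
  q1 = (a.0 + 0\{a}) | (c.0 + (0 + 0)) + (b.(0 | 0) + (0 + 0 + 0 | 0)) | —a→ q2, —b→ q3, —c→ q4
  q2 = 0 | (c.0 + (0 + 0)) | —c→ q3
  q3 = 0 | 0 | stopped
  q4 = (a.0 + 0\{a}) | 0 | —a→ q3
Coarsest stable partition (strong bisimilarity classes):
  B0 = {p0}
  B1 = {p1, q1}
  B2 = {p5, q4}
  B3 = {p2, p4, q3}
  B4 = {p3, q2}
  B5 = {q0}
p0 ∈ B0, q0 ∈ B5 → different blocks

not bisimilar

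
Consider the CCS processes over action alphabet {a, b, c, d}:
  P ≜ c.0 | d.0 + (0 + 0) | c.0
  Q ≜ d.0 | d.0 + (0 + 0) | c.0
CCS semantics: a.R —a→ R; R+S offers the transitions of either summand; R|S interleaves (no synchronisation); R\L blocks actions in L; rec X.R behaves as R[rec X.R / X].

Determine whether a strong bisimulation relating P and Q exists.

not bisimilar

LTS(P): 5 reachable states
  p0 = c.0 | d.0 + (0 + 0) | c.0 :: —c→ p1, —c→ p2, —d→ p3
  p1 = (0 + 0) | 0 :: ·
  p2 = 0 | d.0 :: —d→ p4
  p3 = c.0 | 0 :: —c→ p4
  p4 = 0 | 0 :: ·
LTS(Q): 5 reachable states
  q0 = d.0 | d.0 + (0 + 0) | c.0 :: —c→ q1, —d→ q2, —d→ q3
  q1 = (0 + 0) | 0 :: ·
  q2 = 0 | d.0 :: —d→ q4
  q3 = d.0 | 0 :: —d→ q4
  q4 = 0 | 0 :: ·
Coarsest stable partition (strong bisimilarity classes):
  B0 = {p0}
  B1 = {p1, p4, q1, q4}
  B2 = {p3}
  B3 = {p2, q2, q3}
  B4 = {q0}
p0 ∈ B0, q0 ∈ B4 → different blocks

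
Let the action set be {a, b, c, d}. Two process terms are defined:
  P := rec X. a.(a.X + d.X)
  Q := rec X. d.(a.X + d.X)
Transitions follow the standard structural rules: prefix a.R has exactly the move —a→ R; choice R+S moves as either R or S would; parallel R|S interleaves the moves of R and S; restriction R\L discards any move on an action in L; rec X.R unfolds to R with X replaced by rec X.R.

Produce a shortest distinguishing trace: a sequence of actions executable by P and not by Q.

P's transition system — 2 states:
  m0 = rec X. a.(a.X + d.X) :: --a--▸ m1
  m1 = a.(rec X. a.(a.X + d.X)) + d.(rec X. a.(a.X + d.X)) :: --a--▸ m0, --d--▸ m0
Q's transition system — 2 states:
  n0 = rec X. d.(a.X + d.X) :: --d--▸ n1
  n1 = a.(rec X. d.(a.X + d.X)) + d.(rec X. d.(a.X + d.X)) :: --a--▸ n0, --d--▸ n0
Executing a from P (initial set {m0}):
  after a @ step 1: {m1}
  — P admits the full trace.
Executing a from Q (initial set {n0}):
  after a @ step 1: ∅  — Q cannot continue

a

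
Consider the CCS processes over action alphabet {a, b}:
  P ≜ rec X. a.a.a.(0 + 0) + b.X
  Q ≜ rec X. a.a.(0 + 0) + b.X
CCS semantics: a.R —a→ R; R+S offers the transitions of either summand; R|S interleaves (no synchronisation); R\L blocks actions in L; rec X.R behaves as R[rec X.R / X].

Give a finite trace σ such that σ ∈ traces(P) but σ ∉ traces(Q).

LTS(P): 4 reachable states
  p0 = rec X. a.a.a.(0 + 0) + b.X | -a-> p1, -b-> p0
  p1 = a.a.(0 + 0) | -a-> p2
  p2 = a.(0 + 0) | -a-> p3
  p3 = 0 + 0 | ∅
LTS(Q): 3 reachable states
  q0 = rec X. a.a.(0 + 0) + b.X | -a-> q1, -b-> q0
  q1 = a.(0 + 0) | -a-> q2
  q2 = 0 + 0 | ∅
Run σ = ⟨aaa⟩ on P: start {p0}
  [1] a ⇒ {p1}
  [2] a ⇒ {p2}
  [3] a ⇒ {p3}
  P completes σ.
Run σ = ⟨aaa⟩ on Q: start {q0}
  [1] a ⇒ {q1}
  [2] a ⇒ {q2}
  [3] a ⇒ no successor for Q

aaa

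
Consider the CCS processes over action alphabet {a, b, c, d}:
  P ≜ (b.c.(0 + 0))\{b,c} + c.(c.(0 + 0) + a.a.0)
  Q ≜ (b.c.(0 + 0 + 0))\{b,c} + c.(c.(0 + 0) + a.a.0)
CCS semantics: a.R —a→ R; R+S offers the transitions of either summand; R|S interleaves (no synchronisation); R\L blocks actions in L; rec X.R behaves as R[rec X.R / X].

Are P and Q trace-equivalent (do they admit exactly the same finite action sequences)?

Reachable graph of P (5 states):
  p0 = (b.c.(0 + 0))\{b,c} + c.(c.(0 + 0) + a.a.0) :: ··c··> p1
  p1 = c.(0 + 0) + a.a.0 :: ··a··> p2, ··c··> p3
  p2 = a.0 :: ··a··> p4
  p3 = 0 + 0 :: ∅
  p4 = 0 :: ∅
Reachable graph of Q (5 states):
  q0 = (b.c.(0 + 0 + 0))\{b,c} + c.(c.(0 + 0) + a.a.0) :: ··c··> q1
  q1 = c.(0 + 0) + a.a.0 :: ··a··> q2, ··c··> q3
  q2 = a.0 :: ··a··> q4
  q3 = 0 + 0 :: ∅
  q4 = 0 :: ∅
Coarsest stable partition (strong bisimilarity classes):
  B0 = {p0, q0}
  B1 = {p1, q1}
  B2 = {p3, p4, q3, q4}
  B3 = {p2, q2}
p0 ∈ B0, q0 ∈ B0 → same block
Bisimilar ⇒ trace-equivalent.

trace-equivalent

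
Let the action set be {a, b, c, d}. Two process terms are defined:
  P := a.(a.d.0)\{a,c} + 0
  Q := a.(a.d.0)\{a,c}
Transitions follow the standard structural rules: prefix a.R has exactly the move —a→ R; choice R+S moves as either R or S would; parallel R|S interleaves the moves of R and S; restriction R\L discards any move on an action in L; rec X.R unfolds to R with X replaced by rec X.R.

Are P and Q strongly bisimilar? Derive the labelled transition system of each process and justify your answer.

P ~ Q

Reachable graph of P (2 states):
  s0 = a.(a.d.0)\{a,c} + 0 has moves =a=> s1
  s1 = (a.d.0)\{a,c} has moves (no moves)
Reachable graph of Q (2 states):
  t0 = a.(a.d.0)\{a,c} has moves =a=> t1
  t1 = (a.d.0)\{a,c} has moves (no moves)
Bisimilarity quotient blocks:
  B0 = {s0, t0}
  B1 = {s1, t1}
s0 ∈ B0, t0 ∈ B0 → same block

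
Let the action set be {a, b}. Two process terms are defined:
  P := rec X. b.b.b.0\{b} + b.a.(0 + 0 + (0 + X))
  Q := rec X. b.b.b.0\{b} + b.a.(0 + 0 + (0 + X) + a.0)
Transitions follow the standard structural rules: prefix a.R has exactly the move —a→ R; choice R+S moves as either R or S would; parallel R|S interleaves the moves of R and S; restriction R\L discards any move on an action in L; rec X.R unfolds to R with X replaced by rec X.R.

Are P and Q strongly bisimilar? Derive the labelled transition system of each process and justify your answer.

LTS(P): 6 reachable states
  m0 = rec X. b.b.b.0\{b} + b.a.(0 + 0 + (0 + X)) ⊢ —b→ m1, —b→ m2
  m1 = a.(0 + 0 + (0 + (rec X. b.b.b.0\{b} + b.a.(0 + 0 + (0 + X))))) ⊢ —a→ m3
  m2 = b.b.0\{b} ⊢ —b→ m4
  m3 = 0 + 0 + (0 + (rec X. b.b.b.0\{b} + b.a.(0 + 0 + (0 + X)))) ⊢ —b→ m1, —b→ m2
  m4 = b.0\{b} ⊢ —b→ m5
  m5 = 0\{b} ⊢ deadlocked
LTS(Q): 7 reachable states
  n0 = rec X. b.b.b.0\{b} + b.a.(0 + 0 + (0 + X) + a.0) ⊢ —b→ n1, —b→ n2
  n1 = a.(0 + 0 + (0 + (rec X. b.b.b.0\{b} + b.a.(0 + 0 + (0 + X) + a.0))) + a.0) ⊢ —a→ n3
  n2 = b.b.0\{b} ⊢ —b→ n4
  n3 = 0 + 0 + (0 + (rec X. b.b.b.0\{b} + b.a.(0 + 0 + (0 + X) + a.0))) + a.0 ⊢ —a→ n5, —b→ n1, —b→ n2
  n4 = b.0\{b} ⊢ —b→ n6
  n5 = 0 ⊢ deadlocked
  n6 = 0\{b} ⊢ deadlocked
Bisimilarity quotient blocks:
  B0 = {m0, m3}
  B1 = {m1}
  B2 = {m2, n2}
  B3 = {m4, n4}
  B4 = {m5, n5, n6}
  B5 = {n0}
  B6 = {n1}
  B7 = {n3}
m0 ∈ B0, n0 ∈ B5 → different blocks

P ≁ Q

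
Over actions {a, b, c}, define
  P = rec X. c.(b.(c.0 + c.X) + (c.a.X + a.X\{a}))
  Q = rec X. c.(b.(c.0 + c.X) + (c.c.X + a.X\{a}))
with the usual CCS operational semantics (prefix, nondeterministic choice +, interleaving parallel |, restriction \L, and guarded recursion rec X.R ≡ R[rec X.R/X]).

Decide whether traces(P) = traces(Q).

P's transition system — 10 states:
  p0 = rec X. c.(b.(c.0 + c.X) + (c.a.X + a.X\{a})) → --c--▸ p1
  p1 = b.(c.0 + c.(rec X. c.(b.(c.0 + c.X) + (c.a.X + a.X\{a})))) + (c.a.(rec X. c.(b.(c.0 + c.X) + (c.a.X + a.X\{a}))) + a.(rec X. c.(b.(c.0 + c.X) + (c.a.X + a.X\{a})))\{a}) → --a--▸ p2, --b--▸ p3, --c--▸ p4
  p2 = (rec X. c.(b.(c.0 + c.X) + (c.a.X + a.X\{a})))\{a} → --c--▸ p5
  p3 = c.0 + c.(rec X. c.(b.(c.0 + c.X) + (c.a.X + a.X\{a}))) → --c--▸ p0, --c--▸ p6
  p4 = a.(rec X. c.(b.(c.0 + c.X) + (c.a.X + a.X\{a}))) → --a--▸ p0
  p5 = (b.(c.0 + c.(rec X. c.(b.(c.0 + c.X) + (c.a.X + a.X\{a})))) + (c.a.(rec X. c.(b.(c.0 + c.X) + (c.a.X + a.X\{a}))) + a.(rec X. c.(b.(c.0 + c.X) + (c.a.X + a.X\{a})))\{a}))\{a} → --b--▸ p7, --c--▸ p8
  p6 = 0 → stopped
  p7 = (c.0 + c.(rec X. c.(b.(c.0 + c.X) + (c.a.X + a.X\{a}))))\{a} → --c--▸ p2, --c--▸ p9
  p8 = (a.(rec X. c.(b.(c.0 + c.X) + (c.a.X + a.X\{a}))))\{a} → stopped
  p9 = 0\{a} → stopped
Q's transition system — 10 states:
  q0 = rec X. c.(b.(c.0 + c.X) + (c.c.X + a.X\{a})) → --c--▸ q1
  q1 = b.(c.0 + c.(rec X. c.(b.(c.0 + c.X) + (c.c.X + a.X\{a})))) + (c.c.(rec X. c.(b.(c.0 + c.X) + (c.c.X + a.X\{a}))) + a.(rec X. c.(b.(c.0 + c.X) + (c.c.X + a.X\{a})))\{a}) → --a--▸ q2, --b--▸ q3, --c--▸ q4
  q2 = (rec X. c.(b.(c.0 + c.X) + (c.c.X + a.X\{a})))\{a} → --c--▸ q5
  q3 = c.0 + c.(rec X. c.(b.(c.0 + c.X) + (c.c.X + a.X\{a}))) → --c--▸ q0, --c--▸ q6
  q4 = c.(rec X. c.(b.(c.0 + c.X) + (c.c.X + a.X\{a}))) → --c--▸ q0
  q5 = (b.(c.0 + c.(rec X. c.(b.(c.0 + c.X) + (c.c.X + a.X\{a})))) + (c.c.(rec X. c.(b.(c.0 + c.X) + (c.c.X + a.X\{a}))) + a.(rec X. c.(b.(c.0 + c.X) + (c.c.X + a.X\{a})))\{a}))\{a} → --b--▸ q7, --c--▸ q8
  q6 = 0 → stopped
  q7 = (c.0 + c.(rec X. c.(b.(c.0 + c.X) + (c.c.X + a.X\{a}))))\{a} → --c--▸ q2, --c--▸ q9
  q8 = (c.(rec X. c.(b.(c.0 + c.X) + (c.c.X + a.X\{a}))))\{a} → --c--▸ q2
  q9 = 0\{a} → stopped
Executing cca from P (initial set {p0}):
  [1] c ⇒ {p1}
  [2] c ⇒ {p4}
  [3] a ⇒ {p0}
  ✓ P
Executing cca from Q (initial set {q0}):
  [1] c ⇒ {q1}
  [2] c ⇒ {q4}
  [3] a ⇒ no successor for Q

NO — witness ⟨cca⟩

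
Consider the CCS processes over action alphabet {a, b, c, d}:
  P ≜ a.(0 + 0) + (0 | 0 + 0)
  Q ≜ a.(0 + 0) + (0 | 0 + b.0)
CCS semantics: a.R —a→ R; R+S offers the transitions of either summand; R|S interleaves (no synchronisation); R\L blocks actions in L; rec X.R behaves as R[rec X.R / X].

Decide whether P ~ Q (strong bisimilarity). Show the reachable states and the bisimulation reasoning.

not bisimilar

Reachable graph of P (2 states):
  m0 = a.(0 + 0) + (0 | 0 + 0) → --a--▸ m1
  m1 = 0 + 0 → ·
Reachable graph of Q (3 states):
  n0 = a.(0 + 0) + (0 | 0 + b.0) → --a--▸ n1, --b--▸ n2
  n1 = 0 + 0 → ·
  n2 = 0 → ·
Partition-refinement fixed point:
  B0 = {m0}
  B1 = {m1, n1, n2}
  B2 = {n0}
m0 ∈ B0, n0 ∈ B2 → different blocks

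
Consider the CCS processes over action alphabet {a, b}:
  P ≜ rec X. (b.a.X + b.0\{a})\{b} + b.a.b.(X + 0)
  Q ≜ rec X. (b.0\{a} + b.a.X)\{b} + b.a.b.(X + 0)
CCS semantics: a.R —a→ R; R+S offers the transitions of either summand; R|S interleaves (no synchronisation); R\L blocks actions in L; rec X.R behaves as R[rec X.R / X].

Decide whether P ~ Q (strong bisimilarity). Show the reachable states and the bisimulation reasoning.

P's transition system — 4 states:
  p0 = rec X. (b.a.X + b.0\{a})\{b} + b.a.b.(X + 0) | —b→ p1
  p1 = a.b.((rec X. (b.a.X + b.0\{a})\{b} + b.a.b.(X + 0)) + 0) | —a→ p2
  p2 = b.((rec X. (b.a.X + b.0\{a})\{b} + b.a.b.(X + 0)) + 0) | —b→ p3
  p3 = (rec X. (b.a.X + b.0\{a})\{b} + b.a.b.(X + 0)) + 0 | —b→ p1
Q's transition system — 4 states:
  q0 = rec X. (b.0\{a} + b.a.X)\{b} + b.a.b.(X + 0) | —b→ q1
  q1 = a.b.((rec X. (b.0\{a} + b.a.X)\{b} + b.a.b.(X + 0)) + 0) | —a→ q2
  q2 = b.((rec X. (b.0\{a} + b.a.X)\{b} + b.a.b.(X + 0)) + 0) | —b→ q3
  q3 = (rec X. (b.0\{a} + b.a.X)\{b} + b.a.b.(X + 0)) + 0 | —b→ q1
Coarsest stable partition (strong bisimilarity classes):
  B0 = {p0, p3, q0, q3}
  B1 = {p1, q1}
  B2 = {p2, q2}
p0 ∈ B0, q0 ∈ B0 → same block

P ~ Q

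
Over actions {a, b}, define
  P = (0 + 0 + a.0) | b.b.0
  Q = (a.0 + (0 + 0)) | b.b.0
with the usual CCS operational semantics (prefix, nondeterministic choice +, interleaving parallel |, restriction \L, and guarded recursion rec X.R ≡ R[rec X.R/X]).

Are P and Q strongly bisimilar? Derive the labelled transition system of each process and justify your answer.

P's transition system — 6 states:
  p0 = (0 + 0 + a.0) | b.b.0 ⊢ --a--▸ p1, --b--▸ p2
  p1 = 0 | b.b.0 ⊢ --b--▸ p3
  p2 = (0 + 0 + a.0) | b.0 ⊢ --a--▸ p3, --b--▸ p4
  p3 = 0 | b.0 ⊢ --b--▸ p5
  p4 = (0 + 0 + a.0) | 0 ⊢ --a--▸ p5
  p5 = 0 | 0 ⊢ stopped
Q's transition system — 6 states:
  q0 = (a.0 + (0 + 0)) | b.b.0 ⊢ --a--▸ q1, --b--▸ q2
  q1 = 0 | b.b.0 ⊢ --b--▸ q3
  q2 = (a.0 + (0 + 0)) | b.0 ⊢ --a--▸ q3, --b--▸ q4
  q3 = 0 | b.0 ⊢ --b--▸ q5
  q4 = (a.0 + (0 + 0)) | 0 ⊢ --a--▸ q5
  q5 = 0 | 0 ⊢ stopped
Bisimilarity quotient blocks:
  B0 = {p0, q0}
  B1 = {p2, q2}
  B2 = {p4, q4}
  B3 = {p5, q5}
  B4 = {p3, q3}
  B5 = {p1, q1}
p0 ∈ B0, q0 ∈ B0 → same block

bisimilar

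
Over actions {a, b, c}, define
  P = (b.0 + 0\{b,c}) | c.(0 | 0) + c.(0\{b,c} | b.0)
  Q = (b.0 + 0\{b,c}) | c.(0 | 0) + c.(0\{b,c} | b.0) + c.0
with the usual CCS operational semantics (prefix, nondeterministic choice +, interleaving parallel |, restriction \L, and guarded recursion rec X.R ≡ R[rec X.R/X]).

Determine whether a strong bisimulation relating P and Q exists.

P's transition system — 6 states:
  u0 = (b.0 + 0\{b,c}) | c.(0 | 0) + c.(0\{b,c} | b.0) has moves --b--▸ u1, --c--▸ u2, --c--▸ u3
  u1 = 0 | c.(0 | 0) has moves --c--▸ u4
  u2 = (b.0 + 0\{b,c}) | (0 | 0) has moves --b--▸ u4
  u3 = 0\{b,c} | b.0 has moves --b--▸ u5
  u4 = 0 | (0 | 0) has moves (no moves)
  u5 = 0\{b,c} | 0 has moves (no moves)
Q's transition system — 7 states:
  v0 = (b.0 + 0\{b,c}) | c.(0 | 0) + c.(0\{b,c} | b.0) + c.0 has moves --b--▸ v1, --c--▸ v2, --c--▸ v3, --c--▸ v4
  v1 = 0 | c.(0 | 0) has moves --c--▸ v5
  v2 = (b.0 + 0\{b,c}) | (0 | 0) has moves --b--▸ v5
  v3 = 0 has moves (no moves)
  v4 = 0\{b,c} | b.0 has moves --b--▸ v6
  v5 = 0 | (0 | 0) has moves (no moves)
  v6 = 0\{b,c} | 0 has moves (no moves)
Partition-refinement fixed point:
  B0 = {u0}
  B1 = {u2, u3, v2, v4}
  B2 = {u4, u5, v3, v5, v6}
  B3 = {u1, v1}
  B4 = {v0}
u0 ∈ B0, v0 ∈ B4 → different blocks

not bisimilar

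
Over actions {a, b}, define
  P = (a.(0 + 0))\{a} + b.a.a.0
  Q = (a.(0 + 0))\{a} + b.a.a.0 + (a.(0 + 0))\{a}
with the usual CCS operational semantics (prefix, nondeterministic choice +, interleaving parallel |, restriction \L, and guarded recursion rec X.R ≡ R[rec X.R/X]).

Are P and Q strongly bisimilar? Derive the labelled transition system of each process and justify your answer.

Reachable graph of P (4 states):
  m0 = (a.(0 + 0))\{a} + b.a.a.0 | =b=> m1
  m1 = a.a.0 | =a=> m2
  m2 = a.0 | =a=> m3
  m3 = 0 | ∅
Reachable graph of Q (4 states):
  n0 = (a.(0 + 0))\{a} + b.a.a.0 + (a.(0 + 0))\{a} | =b=> n1
  n1 = a.a.0 | =a=> n2
  n2 = a.0 | =a=> n3
  n3 = 0 | ∅
Bisimilarity quotient blocks:
  B0 = {m0, n0}
  B1 = {m1, n1}
  B2 = {m2, n2}
  B3 = {m3, n3}
m0 ∈ B0, n0 ∈ B0 → same block

bisimilar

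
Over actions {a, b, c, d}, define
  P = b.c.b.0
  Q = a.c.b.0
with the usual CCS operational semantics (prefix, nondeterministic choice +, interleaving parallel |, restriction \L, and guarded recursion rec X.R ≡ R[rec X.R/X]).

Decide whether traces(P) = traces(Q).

Reachable graph of P (4 states):
  s0 = b.c.b.0 has moves --b--▸ s1
  s1 = c.b.0 has moves --c--▸ s2
  s2 = b.0 has moves --b--▸ s3
  s3 = 0 has moves stopped
Reachable graph of Q (4 states):
  t0 = a.c.b.0 has moves --a--▸ t1
  t1 = c.b.0 has moves --c--▸ t2
  t2 = b.0 has moves --b--▸ t3
  t3 = 0 has moves stopped
Run σ = ⟨b⟩ on P: start {s0}
  step 1 (b): {s1}
  P completes σ.
Run σ = ⟨b⟩ on Q: start {t0}
  step 1 (b): no successor for Q

NO — witness ⟨b⟩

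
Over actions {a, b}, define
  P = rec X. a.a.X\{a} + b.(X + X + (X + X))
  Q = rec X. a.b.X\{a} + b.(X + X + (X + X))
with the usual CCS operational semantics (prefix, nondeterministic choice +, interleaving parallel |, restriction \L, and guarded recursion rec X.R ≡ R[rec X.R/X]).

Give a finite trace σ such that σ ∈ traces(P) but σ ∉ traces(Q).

Reachable graph of P (5 states):
  p0 = rec X. a.a.X\{a} + b.(X + X + (X + X)) ⊢ —a→ p1, —b→ p2
  p1 = a.(rec X. a.a.X\{a} + b.(X + X + (X + X)))\{a} ⊢ —a→ p3
  p2 = (rec X. a.a.X\{a} + b.(X + X + (X + X))) + (rec X. a.a.X\{a} + b.(X + X + (X + X))) + ((rec X. a.a.X\{a} + b.(X + X + (X + X))) + (rec X. a.a.X\{a} + b.(X + X + (X + X)))) ⊢ —a→ p1, —b→ p2
  p3 = (rec X. a.a.X\{a} + b.(X + X + (X + X)))\{a} ⊢ —b→ p4
  p4 = ((rec X. a.a.X\{a} + b.(X + X + (X + X))) + (rec X. a.a.X\{a} + b.(X + X + (X + X))) + ((rec X. a.a.X\{a} + b.(X + X + (X + X))) + (rec X. a.a.X\{a} + b.(X + X + (X + X)))))\{a} ⊢ —b→ p4
Reachable graph of Q (5 states):
  q0 = rec X. a.b.X\{a} + b.(X + X + (X + X)) ⊢ —a→ q1, —b→ q2
  q1 = b.(rec X. a.b.X\{a} + b.(X + X + (X + X)))\{a} ⊢ —b→ q3
  q2 = (rec X. a.b.X\{a} + b.(X + X + (X + X))) + (rec X. a.b.X\{a} + b.(X + X + (X + X))) + ((rec X. a.b.X\{a} + b.(X + X + (X + X))) + (rec X. a.b.X\{a} + b.(X + X + (X + X)))) ⊢ —a→ q1, —b→ q2
  q3 = (rec X. a.b.X\{a} + b.(X + X + (X + X)))\{a} ⊢ —b→ q4
  q4 = ((rec X. a.b.X\{a} + b.(X + X + (X + X))) + (rec X. a.b.X\{a} + b.(X + X + (X + X))) + ((rec X. a.b.X\{a} + b.(X + X + (X + X))) + (rec X. a.b.X\{a} + b.(X + X + (X + X)))))\{a} ⊢ —b→ q4
Executing aa from P (initial set {p0}):
  [1] a ⇒ {p1}
  [2] a ⇒ {p3}
  — P admits the full trace.
Executing aa from Q (initial set {q0}):
  [1] a ⇒ {q1}
  [2] a ⇒ no successor for Q

aa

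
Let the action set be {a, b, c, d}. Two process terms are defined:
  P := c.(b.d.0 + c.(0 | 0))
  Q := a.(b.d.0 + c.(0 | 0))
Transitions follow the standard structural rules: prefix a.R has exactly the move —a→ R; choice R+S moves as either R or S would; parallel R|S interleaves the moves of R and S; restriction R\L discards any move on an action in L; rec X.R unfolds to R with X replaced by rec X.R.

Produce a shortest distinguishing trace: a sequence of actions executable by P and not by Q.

c

LTS(P): 5 reachable states
  u0 = c.(b.d.0 + c.(0 | 0)) has moves —c→ u1
  u1 = b.d.0 + c.(0 | 0) has moves —b→ u2, —c→ u3
  u2 = d.0 has moves —d→ u4
  u3 = 0 | 0 has moves deadlocked
  u4 = 0 has moves deadlocked
LTS(Q): 5 reachable states
  v0 = a.(b.d.0 + c.(0 | 0)) has moves —a→ v1
  v1 = b.d.0 + c.(0 | 0) has moves —b→ v2, —c→ v3
  v2 = d.0 has moves —d→ v4
  v3 = 0 | 0 has moves deadlocked
  v4 = 0 has moves deadlocked
Trace ⟨c⟩ through P, begin at {u0}:
  [1] c ⇒ {u1}
  — P admits the full trace.
Trace ⟨c⟩ through Q, begin at {v0}:
  [1] c ⇒ ∅  — Q cannot continue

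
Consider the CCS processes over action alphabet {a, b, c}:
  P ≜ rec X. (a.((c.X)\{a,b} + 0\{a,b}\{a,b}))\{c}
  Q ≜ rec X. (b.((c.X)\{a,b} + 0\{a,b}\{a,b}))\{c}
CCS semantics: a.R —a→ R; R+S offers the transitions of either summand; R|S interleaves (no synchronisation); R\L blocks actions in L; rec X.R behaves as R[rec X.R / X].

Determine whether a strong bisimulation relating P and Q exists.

NO

LTS(P): 2 reachable states
  s0 = rec X. (a.((c.X)\{a,b} + 0\{a,b}\{a,b}))\{c} | =a=> s1
  s1 = ((c.(rec X. (a.((c.X)\{a,b} + 0\{a,b}\{a,b}))\{c}))\{a,b} + 0\{a,b}\{a,b})\{c} | stopped
LTS(Q): 2 reachable states
  t0 = rec X. (b.((c.X)\{a,b} + 0\{a,b}\{a,b}))\{c} | =b=> t1
  t1 = ((c.(rec X. (b.((c.X)\{a,b} + 0\{a,b}\{a,b}))\{c}))\{a,b} + 0\{a,b}\{a,b})\{c} | stopped
Bisimilarity quotient blocks:
  B0 = {s0}
  B1 = {s1, t1}
  B2 = {t0}
s0 ∈ B0, t0 ∈ B2 → different blocks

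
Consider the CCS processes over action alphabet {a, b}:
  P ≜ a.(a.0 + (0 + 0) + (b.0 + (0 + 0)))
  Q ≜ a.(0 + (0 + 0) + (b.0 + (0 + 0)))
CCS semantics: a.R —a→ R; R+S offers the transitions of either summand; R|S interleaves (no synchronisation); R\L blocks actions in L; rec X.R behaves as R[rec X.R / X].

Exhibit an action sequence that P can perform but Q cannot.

aa

Reachable graph of P (3 states):
  m0 = a.(a.0 + (0 + 0) + (b.0 + (0 + 0))) has moves --a--▸ m1
  m1 = a.0 + (0 + 0) + (b.0 + (0 + 0)) has moves --a--▸ m2, --b--▸ m2
  m2 = 0 has moves (no moves)
Reachable graph of Q (3 states):
  n0 = a.(0 + (0 + 0) + (b.0 + (0 + 0))) has moves --a--▸ n1
  n1 = 0 + (0 + 0) + (b.0 + (0 + 0)) has moves --b--▸ n2
  n2 = 0 has moves (no moves)
Run σ = ⟨aa⟩ on P: start {m0}
  step 1 (a): {m1}
  step 2 (a): {m2}
  — P admits the full trace.
Run σ = ⟨aa⟩ on Q: start {n0}
  step 1 (a): {n1}
  step 2 (a): ∅  — Q cannot continue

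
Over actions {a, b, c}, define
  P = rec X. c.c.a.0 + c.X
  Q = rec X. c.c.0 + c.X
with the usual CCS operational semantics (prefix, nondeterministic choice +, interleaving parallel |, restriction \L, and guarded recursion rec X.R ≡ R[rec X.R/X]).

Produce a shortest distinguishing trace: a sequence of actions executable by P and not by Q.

LTS(P): 4 reachable states
  p0 = rec X. c.c.a.0 + c.X has moves ··c··> p0, ··c··> p1
  p1 = c.a.0 has moves ··c··> p2
  p2 = a.0 has moves ··a··> p3
  p3 = 0 has moves ·
LTS(Q): 3 reachable states
  q0 = rec X. c.c.0 + c.X has moves ··c··> q0, ··c··> q1
  q1 = c.0 has moves ··c··> q2
  q2 = 0 has moves ·
Trace ⟨cca⟩ through P, begin at {p0}:
  [1] c ⇒ {p0, p1}
  [2] c ⇒ {p0, p1, p2}
  [3] a ⇒ {p3}
  P completes σ.
Trace ⟨cca⟩ through Q, begin at {q0}:
  [1] c ⇒ {q0, q1}
  [2] c ⇒ {q0, q1, q2}
  [3] a ⇒ ∅ (Q stuck)

cca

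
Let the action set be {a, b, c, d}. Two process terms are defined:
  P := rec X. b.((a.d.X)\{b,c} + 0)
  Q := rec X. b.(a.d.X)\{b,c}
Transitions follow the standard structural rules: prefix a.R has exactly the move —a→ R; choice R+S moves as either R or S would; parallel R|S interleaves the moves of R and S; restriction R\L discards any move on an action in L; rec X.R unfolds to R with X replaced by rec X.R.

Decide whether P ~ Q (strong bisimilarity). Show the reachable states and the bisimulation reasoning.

YES

Reachable graph of P (4 states):
  s0 = rec X. b.((a.d.X)\{b,c} + 0) → ··b··> s1
  s1 = (a.d.(rec X. b.((a.d.X)\{b,c} + 0)))\{b,c} + 0 → ··a··> s2
  s2 = (d.(rec X. b.((a.d.X)\{b,c} + 0)))\{b,c} → ··d··> s3
  s3 = (rec X. b.((a.d.X)\{b,c} + 0))\{b,c} → deadlocked
Reachable graph of Q (4 states):
  t0 = rec X. b.(a.d.X)\{b,c} → ··b··> t1
  t1 = (a.d.(rec X. b.(a.d.X)\{b,c}))\{b,c} → ··a··> t2
  t2 = (d.(rec X. b.(a.d.X)\{b,c}))\{b,c} → ··d··> t3
  t3 = (rec X. b.(a.d.X)\{b,c})\{b,c} → deadlocked
Partition-refinement fixed point:
  B0 = {s0, t0}
  B1 = {s1, t1}
  B2 = {s2, t2}
  B3 = {s3, t3}
s0 ∈ B0, t0 ∈ B0 → same block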